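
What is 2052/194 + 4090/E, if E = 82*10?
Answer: 123805/7954 ≈ 15.565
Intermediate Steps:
E = 820
2052/194 + 4090/E = 2052/194 + 4090/820 = 2052*(1/194) + 4090*(1/820) = 1026/97 + 409/82 = 123805/7954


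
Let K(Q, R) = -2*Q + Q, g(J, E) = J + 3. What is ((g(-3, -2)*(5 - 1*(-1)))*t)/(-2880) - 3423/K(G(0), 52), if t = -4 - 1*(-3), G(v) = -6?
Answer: -1141/2 ≈ -570.50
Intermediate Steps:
g(J, E) = 3 + J
K(Q, R) = -Q
t = -1 (t = -4 + 3 = -1)
((g(-3, -2)*(5 - 1*(-1)))*t)/(-2880) - 3423/K(G(0), 52) = (((3 - 3)*(5 - 1*(-1)))*(-1))/(-2880) - 3423/((-1*(-6))) = ((0*(5 + 1))*(-1))*(-1/2880) - 3423/6 = ((0*6)*(-1))*(-1/2880) - 3423*⅙ = (0*(-1))*(-1/2880) - 1141/2 = 0*(-1/2880) - 1141/2 = 0 - 1141/2 = -1141/2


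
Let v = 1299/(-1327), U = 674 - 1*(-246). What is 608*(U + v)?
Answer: 741480928/1327 ≈ 5.5877e+5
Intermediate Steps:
U = 920 (U = 674 + 246 = 920)
v = -1299/1327 (v = 1299*(-1/1327) = -1299/1327 ≈ -0.97890)
608*(U + v) = 608*(920 - 1299/1327) = 608*(1219541/1327) = 741480928/1327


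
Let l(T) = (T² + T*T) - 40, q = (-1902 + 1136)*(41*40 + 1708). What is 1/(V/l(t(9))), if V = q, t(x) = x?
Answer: -61/1282284 ≈ -4.7571e-5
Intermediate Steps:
q = -2564568 (q = -766*(1640 + 1708) = -766*3348 = -2564568)
l(T) = -40 + 2*T² (l(T) = (T² + T²) - 40 = 2*T² - 40 = -40 + 2*T²)
V = -2564568
1/(V/l(t(9))) = 1/(-2564568/(-40 + 2*9²)) = 1/(-2564568/(-40 + 2*81)) = 1/(-2564568/(-40 + 162)) = 1/(-2564568/122) = 1/(-2564568*1/122) = 1/(-1282284/61) = -61/1282284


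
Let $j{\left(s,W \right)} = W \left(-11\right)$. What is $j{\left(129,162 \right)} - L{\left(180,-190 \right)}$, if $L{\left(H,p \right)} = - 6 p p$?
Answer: $214818$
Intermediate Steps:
$j{\left(s,W \right)} = - 11 W$
$L{\left(H,p \right)} = - 6 p^{2}$
$j{\left(129,162 \right)} - L{\left(180,-190 \right)} = \left(-11\right) 162 - - 6 \left(-190\right)^{2} = -1782 - \left(-6\right) 36100 = -1782 - -216600 = -1782 + 216600 = 214818$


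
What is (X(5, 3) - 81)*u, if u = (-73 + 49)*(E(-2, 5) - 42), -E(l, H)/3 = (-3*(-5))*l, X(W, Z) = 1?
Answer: 92160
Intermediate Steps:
E(l, H) = -45*l (E(l, H) = -3*(-3*(-5))*l = -45*l)
u = -1152 (u = (-73 + 49)*(-45*(-2) - 42) = -24*(90 - 42) = -24*48 = -1152)
(X(5, 3) - 81)*u = (1 - 81)*(-1152) = -80*(-1152) = 92160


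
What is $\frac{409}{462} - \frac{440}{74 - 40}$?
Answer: $- \frac{94687}{7854} \approx -12.056$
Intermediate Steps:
$\frac{409}{462} - \frac{440}{74 - 40} = 409 \cdot \frac{1}{462} - \frac{440}{34} = \frac{409}{462} - \frac{220}{17} = - \frac{94687}{7854}$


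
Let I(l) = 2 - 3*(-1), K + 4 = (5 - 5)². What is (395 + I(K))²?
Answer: 160000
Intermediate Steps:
K = -4 (K = -4 + (5 - 5)² = -4 + 0² = -4 + 0 = -4)
I(l) = 5 (I(l) = 2 + 3 = 5)
(395 + I(K))² = (395 + 5)² = 400² = 160000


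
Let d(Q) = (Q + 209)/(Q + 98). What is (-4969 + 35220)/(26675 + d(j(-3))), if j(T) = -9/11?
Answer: 32338319/28517865 ≈ 1.1340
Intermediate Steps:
j(T) = -9/11 (j(T) = -9*1/11 = -9/11)
d(Q) = (209 + Q)/(98 + Q)
(-4969 + 35220)/(26675 + d(j(-3))) = (-4969 + 35220)/(26675 + (209 - 9/11)/(98 - 9/11)) = 30251/(26675 + (2290/11)/(1069/11)) = 30251/(26675 + (11/1069)*(2290/11)) = 30251/(26675 + 2290/1069) = 30251/(28517865/1069) = 30251*(1069/28517865) = 32338319/28517865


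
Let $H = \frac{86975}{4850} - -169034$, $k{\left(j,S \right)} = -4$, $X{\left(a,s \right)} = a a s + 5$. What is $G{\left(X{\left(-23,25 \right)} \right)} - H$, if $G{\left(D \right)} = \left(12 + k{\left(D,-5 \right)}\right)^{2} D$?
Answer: $\frac{131467605}{194} \approx 6.7767 \cdot 10^{5}$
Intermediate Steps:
$X{\left(a,s \right)} = 5 + s a^{2}$ ($X{\left(a,s \right)} = a^{2} s + 5 = s a^{2} + 5 = 5 + s a^{2}$)
$G{\left(D \right)} = 64 D$ ($G{\left(D \right)} = \left(12 - 4\right)^{2} D = 8^{2} D = 64 D$)
$H = \frac{32796075}{194}$ ($H = 86975 \cdot \frac{1}{4850} + 169034 = \frac{3479}{194} + 169034 = \frac{32796075}{194} \approx 1.6905 \cdot 10^{5}$)
$G{\left(X{\left(-23,25 \right)} \right)} - H = 64 \left(5 + 25 \left(-23\right)^{2}\right) - \frac{32796075}{194} = 64 \left(5 + 25 \cdot 529\right) - \frac{32796075}{194} = 64 \left(5 + 13225\right) - \frac{32796075}{194} = 64 \cdot 13230 - \frac{32796075}{194} = 846720 - \frac{32796075}{194} = \frac{131467605}{194}$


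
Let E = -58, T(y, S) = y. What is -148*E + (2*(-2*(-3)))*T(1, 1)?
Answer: 8596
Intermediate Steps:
-148*E + (2*(-2*(-3)))*T(1, 1) = -148*(-58) + (2*(-2*(-3)))*1 = 8584 + (2*6)*1 = 8584 + 12*1 = 8584 + 12 = 8596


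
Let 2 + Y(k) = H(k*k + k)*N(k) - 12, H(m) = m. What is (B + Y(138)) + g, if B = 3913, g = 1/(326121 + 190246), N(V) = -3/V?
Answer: 1797989895/516367 ≈ 3482.0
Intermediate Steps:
g = 1/516367 ≈ 1.9366e-6
Y(k) = -14 - 3*(k + k²)/k (Y(k) = -2 + ((k*k + k)*(-3/k) - 12) = -2 + ((k² + k)*(-3/k) - 12) = -2 + ((k + k²)*(-3/k) - 12) = -2 + (-3*(k + k²)/k - 12) = -2 + (-12 - 3*(k + k²)/k) = -14 - 3*(k + k²)/k)
(B + Y(138)) + g = (3913 + (-17 - 3*138)) + 1/516367 = (3913 + (-17 - 414)) + 1/516367 = (3913 - 431) + 1/516367 = 3482 + 1/516367 = 1797989895/516367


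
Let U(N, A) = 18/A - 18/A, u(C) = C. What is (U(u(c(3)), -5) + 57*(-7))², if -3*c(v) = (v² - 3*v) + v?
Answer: 159201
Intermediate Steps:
c(v) = -v²/3 + 2*v/3 (c(v) = -((v² - 3*v) + v)/3 = -(v² - 2*v)/3 = -v²/3 + 2*v/3)
U(N, A) = 0
(U(u(c(3)), -5) + 57*(-7))² = (0 + 57*(-7))² = (0 - 399)² = (-399)² = 159201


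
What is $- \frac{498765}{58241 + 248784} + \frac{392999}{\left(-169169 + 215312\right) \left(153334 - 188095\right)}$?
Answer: $- \frac{160025632128314}{98492196816315} \approx -1.6248$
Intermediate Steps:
$- \frac{498765}{58241 + 248784} + \frac{392999}{\left(-169169 + 215312\right) \left(153334 - 188095\right)} = - \frac{498765}{307025} + \frac{392999}{46143 \left(-34761\right)} = \left(-498765\right) \frac{1}{307025} + \frac{392999}{-1603976823} = - \frac{99753}{61405} + 392999 \left(- \frac{1}{1603976823}\right) = - \frac{99753}{61405} - \frac{392999}{1603976823} = - \frac{160025632128314}{98492196816315}$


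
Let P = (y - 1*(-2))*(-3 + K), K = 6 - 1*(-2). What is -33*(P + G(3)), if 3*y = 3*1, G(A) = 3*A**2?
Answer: -1386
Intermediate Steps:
K = 8 (K = 6 + 2 = 8)
y = 1 (y = (3*1)/3 = (1/3)*3 = 1)
P = 15 (P = (1 - 1*(-2))*(-3 + 8) = (1 + 2)*5 = 3*5 = 15)
-33*(P + G(3)) = -33*(15 + 3*3**2) = -33*(15 + 3*9) = -33*(15 + 27) = -33*42 = -1386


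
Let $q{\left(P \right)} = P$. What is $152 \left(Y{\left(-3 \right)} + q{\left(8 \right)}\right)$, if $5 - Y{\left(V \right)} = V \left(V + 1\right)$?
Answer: $1064$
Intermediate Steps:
$Y{\left(V \right)} = 5 - V \left(1 + V\right)$ ($Y{\left(V \right)} = 5 - V \left(V + 1\right) = 5 - V \left(1 + V\right)$)
$152 \left(Y{\left(-3 \right)} + q{\left(8 \right)}\right) = 152 \left(\left(5 - -3 - \left(-3\right)^{2}\right) + 8\right) = 152 \left(\left(5 + 3 - 9\right) + 8\right) = 152 \left(-1 + 8\right) = 152 \cdot 7 = 1064$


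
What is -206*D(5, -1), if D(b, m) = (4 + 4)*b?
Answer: -8240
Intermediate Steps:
D(b, m) = 8*b
-206*D(5, -1) = -1648*5 = -206*40 = -8240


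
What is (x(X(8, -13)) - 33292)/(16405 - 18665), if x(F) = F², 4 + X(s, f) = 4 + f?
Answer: 33123/2260 ≈ 14.656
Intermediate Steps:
X(s, f) = f (X(s, f) = -4 + (4 + f) = f)
(x(X(8, -13)) - 33292)/(16405 - 18665) = ((-13)² - 33292)/(16405 - 18665) = (169 - 33292)/(-2260) = -33123*(-1/2260) = 33123/2260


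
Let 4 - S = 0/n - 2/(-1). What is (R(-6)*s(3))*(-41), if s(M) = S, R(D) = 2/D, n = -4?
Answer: 82/3 ≈ 27.333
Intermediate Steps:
S = 2 (S = 4 - (0/(-4) - 2/(-1)) = 4 - (0*(-1/4) - 2*(-1)) = 4 - (0 + 2) = 4 - 1*2 = 4 - 2 = 2)
s(M) = 2
(R(-6)*s(3))*(-41) = ((2/(-6))*2)*(-41) = ((2*(-1/6))*2)*(-41) = -1/3*2*(-41) = -2/3*(-41) = 82/3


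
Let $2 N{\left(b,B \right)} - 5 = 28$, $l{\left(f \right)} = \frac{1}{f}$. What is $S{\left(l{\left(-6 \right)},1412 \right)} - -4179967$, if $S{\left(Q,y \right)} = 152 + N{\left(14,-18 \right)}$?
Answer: $\frac{8360271}{2} \approx 4.1801 \cdot 10^{6}$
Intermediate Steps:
$N{\left(b,B \right)} = \frac{33}{2}$ ($N{\left(b,B \right)} = \frac{5}{2} + \frac{1}{2} \cdot 28 = \frac{5}{2} + 14 = \frac{33}{2}$)
$S{\left(Q,y \right)} = \frac{337}{2}$ ($S{\left(Q,y \right)} = 152 + \frac{33}{2} = \frac{337}{2}$)
$S{\left(l{\left(-6 \right)},1412 \right)} - -4179967 = \frac{337}{2} - -4179967 = \frac{337}{2} + 4179967 = \frac{8360271}{2}$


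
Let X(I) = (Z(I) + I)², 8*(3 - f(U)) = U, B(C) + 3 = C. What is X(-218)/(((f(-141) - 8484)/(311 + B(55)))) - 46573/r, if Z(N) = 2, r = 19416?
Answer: -292645356455/146066568 ≈ -2003.5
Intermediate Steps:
B(C) = -3 + C
f(U) = 3 - U/8
X(I) = (2 + I)²
X(-218)/(((f(-141) - 8484)/(311 + B(55)))) - 46573/r = (2 - 218)²/((((3 - ⅛*(-141)) - 8484)/(311 + (-3 + 55)))) - 46573/19416 = (-216)²/((((3 + 141/8) - 8484)/(311 + 52))) - 46573*1/19416 = 46656/(((165/8 - 8484)/363)) - 46573/19416 = 46656/((-67707/8*1/363)) - 46573/19416 = 46656/(-22569/968) - 46573/19416 = 46656*(-968/22569) - 46573/19416 = -15054336/7523 - 46573/19416 = -292645356455/146066568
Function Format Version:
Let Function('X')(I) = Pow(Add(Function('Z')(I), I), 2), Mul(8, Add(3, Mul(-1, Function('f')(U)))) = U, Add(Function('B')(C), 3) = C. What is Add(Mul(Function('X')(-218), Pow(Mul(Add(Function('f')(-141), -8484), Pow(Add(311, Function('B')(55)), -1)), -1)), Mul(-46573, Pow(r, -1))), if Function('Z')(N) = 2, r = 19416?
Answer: Rational(-292645356455, 146066568) ≈ -2003.5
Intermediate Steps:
Function('B')(C) = Add(-3, C)
Function('f')(U) = Add(3, Mul(Rational(-1, 8), U))
Function('X')(I) = Pow(Add(2, I), 2)
Add(Mul(Function('X')(-218), Pow(Mul(Add(Function('f')(-141), -8484), Pow(Add(311, Function('B')(55)), -1)), -1)), Mul(-46573, Pow(r, -1))) = Add(Mul(Pow(Add(2, -218), 2), Pow(Mul(Add(Add(3, Mul(Rational(-1, 8), -141)), -8484), Pow(Add(311, Add(-3, 55)), -1)), -1)), Mul(-46573, Pow(19416, -1))) = Add(Mul(Pow(-216, 2), Pow(Mul(Add(Add(3, Rational(141, 8)), -8484), Pow(Add(311, 52), -1)), -1)), Mul(-46573, Rational(1, 19416))) = Add(Mul(46656, Pow(Mul(Add(Rational(165, 8), -8484), Pow(363, -1)), -1)), Rational(-46573, 19416)) = Add(Mul(46656, Pow(Mul(Rational(-67707, 8), Rational(1, 363)), -1)), Rational(-46573, 19416)) = Add(Mul(46656, Pow(Rational(-22569, 968), -1)), Rational(-46573, 19416)) = Add(Mul(46656, Rational(-968, 22569)), Rational(-46573, 19416)) = Add(Rational(-15054336, 7523), Rational(-46573, 19416)) = Rational(-292645356455, 146066568)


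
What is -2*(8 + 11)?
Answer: -38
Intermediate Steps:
-2*(8 + 11) = -2*19 = -38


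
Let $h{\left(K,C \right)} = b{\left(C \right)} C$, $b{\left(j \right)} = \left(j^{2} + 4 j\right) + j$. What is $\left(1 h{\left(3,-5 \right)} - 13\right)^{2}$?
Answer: $169$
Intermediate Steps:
$b{\left(j \right)} = j^{2} + 5 j$
$h{\left(K,C \right)} = C^{2} \left(5 + C\right)$ ($h{\left(K,C \right)} = C \left(5 + C\right) C = C^{2} \left(5 + C\right)$)
$\left(1 h{\left(3,-5 \right)} - 13\right)^{2} = \left(1 \left(-5\right)^{2} \left(5 - 5\right) - 13\right)^{2} = \left(1 \cdot 25 \cdot 0 - 13\right)^{2} = \left(1 \cdot 0 - 13\right)^{2} = \left(0 - 13\right)^{2} = \left(-13\right)^{2} = 169$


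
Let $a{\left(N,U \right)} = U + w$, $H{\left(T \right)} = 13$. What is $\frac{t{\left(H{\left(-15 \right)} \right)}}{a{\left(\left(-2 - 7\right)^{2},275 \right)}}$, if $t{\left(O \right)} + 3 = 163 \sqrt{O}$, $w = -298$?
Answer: $\frac{3}{23} - \frac{163 \sqrt{13}}{23} \approx -25.422$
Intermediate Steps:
$a{\left(N,U \right)} = -298 + U$ ($a{\left(N,U \right)} = U - 298 = -298 + U$)
$t{\left(O \right)} = -3 + 163 \sqrt{O}$
$\frac{t{\left(H{\left(-15 \right)} \right)}}{a{\left(\left(-2 - 7\right)^{2},275 \right)}} = \frac{-3 + 163 \sqrt{13}}{-298 + 275} = \frac{-3 + 163 \sqrt{13}}{-23} = \left(-3 + 163 \sqrt{13}\right) \left(- \frac{1}{23}\right) = \frac{3}{23} - \frac{163 \sqrt{13}}{23}$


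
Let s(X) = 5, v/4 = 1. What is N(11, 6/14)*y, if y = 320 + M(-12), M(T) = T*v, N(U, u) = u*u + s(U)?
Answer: 69088/49 ≈ 1410.0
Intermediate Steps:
v = 4 (v = 4*1 = 4)
N(U, u) = 5 + u² (N(U, u) = u*u + 5 = u² + 5 = 5 + u²)
M(T) = 4*T (M(T) = T*4 = 4*T)
y = 272 (y = 320 + 4*(-12) = 320 - 48 = 272)
N(11, 6/14)*y = (5 + (6/14)²)*272 = (5 + (6*(1/14))²)*272 = (5 + (3/7)²)*272 = (5 + 9/49)*272 = (254/49)*272 = 69088/49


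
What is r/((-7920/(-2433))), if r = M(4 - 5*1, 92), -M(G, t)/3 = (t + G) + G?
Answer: -7299/88 ≈ -82.943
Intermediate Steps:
M(G, t) = -6*G - 3*t (M(G, t) = -3*((t + G) + G) = -3*((G + t) + G) = -3*(t + 2*G) = -6*G - 3*t)
r = -270 (r = -6*(4 - 5*1) - 3*92 = -6*(4 - 5) - 276 = -6*(-1) - 276 = 6 - 276 = -270)
r/((-7920/(-2433))) = -270/((-7920/(-2433))) = -270/((-7920*(-1/2433))) = -270/2640/811 = -270*811/2640 = -7299/88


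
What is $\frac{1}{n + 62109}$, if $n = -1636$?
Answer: $\frac{1}{60473} \approx 1.6536 \cdot 10^{-5}$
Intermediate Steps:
$\frac{1}{n + 62109} = \frac{1}{-1636 + 62109} = \frac{1}{60473}$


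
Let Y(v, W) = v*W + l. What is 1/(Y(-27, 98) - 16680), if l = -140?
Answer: -1/19466 ≈ -5.1372e-5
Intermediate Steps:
Y(v, W) = -140 + W*v (Y(v, W) = v*W - 140 = W*v - 140 = -140 + W*v)
1/(Y(-27, 98) - 16680) = 1/((-140 + 98*(-27)) - 16680) = 1/((-140 - 2646) - 16680) = 1/(-2786 - 16680) = 1/(-19466) = -1/19466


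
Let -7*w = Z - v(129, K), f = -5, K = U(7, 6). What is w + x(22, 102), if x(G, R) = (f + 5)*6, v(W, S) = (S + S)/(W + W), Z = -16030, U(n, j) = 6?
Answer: 689292/301 ≈ 2290.0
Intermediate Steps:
K = 6
v(W, S) = S/W (v(W, S) = (2*S)/((2*W)) = (2*S)*(1/(2*W)) = S/W)
x(G, R) = 0 (x(G, R) = (-5 + 5)*6 = 0*6 = 0)
w = 689292/301 (w = -(-16030 - 6/129)/7 = -(-16030 - 1*2/43)/7 = -(-16030 - 2/43)/7 = -1/7*(-689292/43) = 689292/301 ≈ 2290.0)
w + x(22, 102) = 689292/301 + 0 = 689292/301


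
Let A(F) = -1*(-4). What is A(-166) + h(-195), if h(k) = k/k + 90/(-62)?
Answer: 110/31 ≈ 3.5484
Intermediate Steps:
A(F) = 4
h(k) = -14/31 (h(k) = 1 + 90*(-1/62) = 1 - 45/31 = -14/31)
A(-166) + h(-195) = 4 - 14/31 = 110/31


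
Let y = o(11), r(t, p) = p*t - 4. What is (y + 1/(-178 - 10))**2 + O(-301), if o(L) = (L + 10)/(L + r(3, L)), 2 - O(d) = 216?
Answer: -755407071/3534400 ≈ -213.73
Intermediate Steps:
O(d) = -214 (O(d) = 2 - 1*216 = 2 - 216 = -214)
r(t, p) = -4 + p*t
o(L) = (10 + L)/(-4 + 4*L) (o(L) = (L + 10)/(L + (-4 + L*3)) = (10 + L)/(L + (-4 + 3*L)) = (10 + L)/(-4 + 4*L))
y = 21/40 (y = (10 + 11)/(4*(-1 + 11)) = (1/4)*21/10 = (1/4)*(1/10)*21 = 21/40 ≈ 0.52500)
(y + 1/(-178 - 10))**2 + O(-301) = (21/40 + 1/(-178 - 10))**2 - 214 = (21/40 + 1/(-188))**2 - 214 = (21/40 - 1/188)**2 - 214 = (977/1880)**2 - 214 = 954529/3534400 - 214 = -755407071/3534400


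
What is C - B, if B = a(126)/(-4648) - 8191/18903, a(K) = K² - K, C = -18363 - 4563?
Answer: -143854913809/6275796 ≈ -22922.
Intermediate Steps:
C = -22926
B = -23985287/6275796 (B = (126*(-1 + 126))/(-4648) - 8191/18903 = (126*125)*(-1/4648) - 8191*1/18903 = 15750*(-1/4648) - 8191/18903 = -1125/332 - 8191/18903 = -23985287/6275796 ≈ -3.8219)
C - B = -22926 - 1*(-23985287/6275796) = -22926 + 23985287/6275796 = -143854913809/6275796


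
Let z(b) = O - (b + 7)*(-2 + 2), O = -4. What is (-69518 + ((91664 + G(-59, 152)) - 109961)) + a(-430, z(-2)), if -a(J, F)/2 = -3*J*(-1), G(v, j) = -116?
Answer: -85351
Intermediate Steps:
z(b) = -4 (z(b) = -4 - (b + 7)*(-2 + 2) = -4 - (7 + b)*0 = -4 - 1*0 = -4 + 0 = -4)
a(J, F) = -6*J (a(J, F) = -2*(-3*J)*(-1) = -6*J)
(-69518 + ((91664 + G(-59, 152)) - 109961)) + a(-430, z(-2)) = (-69518 + ((91664 - 116) - 109961)) - 6*(-430) = (-69518 + (91548 - 109961)) + 2580 = (-69518 - 18413) + 2580 = -87931 + 2580 = -85351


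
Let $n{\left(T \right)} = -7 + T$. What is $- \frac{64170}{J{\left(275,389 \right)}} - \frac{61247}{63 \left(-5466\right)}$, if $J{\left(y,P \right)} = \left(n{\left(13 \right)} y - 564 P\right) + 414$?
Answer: $\frac{491783137}{1039444623} \approx 0.47312$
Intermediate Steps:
$J{\left(y,P \right)} = 414 - 564 P + 6 y$ ($J{\left(y,P \right)} = \left(\left(-7 + 13\right) y - 564 P\right) + 414 = \left(6 y - 564 P\right) + 414 = \left(- 564 P + 6 y\right) + 414 = 414 - 564 P + 6 y$)
$- \frac{64170}{J{\left(275,389 \right)}} - \frac{61247}{63 \left(-5466\right)} = - \frac{64170}{414 - 219396 + 6 \cdot 275} - \frac{61247}{63 \left(-5466\right)} = - \frac{64170}{414 - 219396 + 1650} - \frac{61247}{-344358} = - \frac{64170}{-217332} - - \frac{61247}{344358} = \left(-64170\right) \left(- \frac{1}{217332}\right) + \frac{61247}{344358} = \frac{3565}{12074} + \frac{61247}{344358} = \frac{491783137}{1039444623}$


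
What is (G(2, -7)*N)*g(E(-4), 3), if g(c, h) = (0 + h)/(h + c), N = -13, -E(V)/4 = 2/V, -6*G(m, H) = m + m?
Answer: 26/5 ≈ 5.2000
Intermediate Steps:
G(m, H) = -m/3 (G(m, H) = -(m + m)/6 = -m/3)
E(V) = -8/V
g(c, h) = h/(c + h)
(G(2, -7)*N)*g(E(-4), 3) = (-1/3*2*(-13))*(3/(-8/(-4) + 3)) = (-2/3*(-13))*(3/(-8*(-1/4) + 3)) = 26*(3/(2 + 3))/3 = 26*(3/5)/3 = 26*(3*(1/5))/3 = (26/3)*(3/5) = 26/5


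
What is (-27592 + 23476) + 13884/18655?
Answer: -5905392/1435 ≈ -4115.3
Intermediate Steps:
(-27592 + 23476) + 13884/18655 = -4116 + 13884*(1/18655) = -4116 + 1068/1435 = -5905392/1435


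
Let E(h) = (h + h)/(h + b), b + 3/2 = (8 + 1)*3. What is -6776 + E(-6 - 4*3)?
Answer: -33904/5 ≈ -6780.8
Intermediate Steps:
b = 51/2 (b = -3/2 + (8 + 1)*3 = -3/2 + 9*3 = -3/2 + 27 = 51/2 ≈ 25.500)
E(h) = 2*h/(51/2 + h) (E(h) = (h + h)/(h + 51/2) = (2*h)/(51/2 + h) = 2*h/(51/2 + h))
-6776 + E(-6 - 4*3) = -6776 + 4*(-6 - 4*3)/(51 + 2*(-6 - 4*3)) = -6776 + 4*(-6 - 12)/(51 + 2*(-6 - 12)) = -6776 + 4*(-18)/(51 + 2*(-18)) = -6776 + 4*(-18)/(51 - 36) = -6776 + 4*(-18)/15 = -6776 + 4*(-18)*(1/15) = -6776 - 24/5 = -33904/5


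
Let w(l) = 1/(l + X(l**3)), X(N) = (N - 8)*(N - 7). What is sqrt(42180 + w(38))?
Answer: sqrt(382183812970792918234118)/3010113398 ≈ 205.38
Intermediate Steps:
X(N) = (-8 + N)*(-7 + N)
w(l) = 1/(56 + l + l**6 - 15*l**3) (w(l) = 1/(l + (56 + (l**3)**2 - 15*l**3)) = 1/(l + (56 + l**6 - 15*l**3)) = 1/(56 + l + l**6 - 15*l**3))
sqrt(42180 + w(38)) = sqrt(42180 + 1/(56 + 38 + 38**6 - 15*38**3)) = sqrt(42180 + 1/(56 + 38 + 3010936384 - 15*54872)) = sqrt(42180 + 1/(56 + 38 + 3010936384 - 823080)) = sqrt(42180 + 1/3010113398) = sqrt(126966583127641/3010113398) = sqrt(382183812970792918234118)/3010113398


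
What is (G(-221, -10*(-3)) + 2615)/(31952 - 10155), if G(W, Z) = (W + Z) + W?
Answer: 2203/21797 ≈ 0.10107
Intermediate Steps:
G(W, Z) = Z + 2*W
(G(-221, -10*(-3)) + 2615)/(31952 - 10155) = ((-10*(-3) + 2*(-221)) + 2615)/(31952 - 10155) = ((30 - 442) + 2615)/21797 = (-412 + 2615)*(1/21797) = 2203*(1/21797) = 2203/21797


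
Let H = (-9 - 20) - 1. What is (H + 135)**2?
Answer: 11025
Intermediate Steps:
H = -30 (H = -29 - 1 = -30)
(H + 135)**2 = (-30 + 135)**2 = 105**2 = 11025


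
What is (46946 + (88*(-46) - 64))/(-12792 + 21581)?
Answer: 3894/799 ≈ 4.8736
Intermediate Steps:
(46946 + (88*(-46) - 64))/(-12792 + 21581) = (46946 + (-4048 - 64))/8789 = (46946 - 4112)*(1/8789) = 42834*(1/8789) = 3894/799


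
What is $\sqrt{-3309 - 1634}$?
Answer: $i \sqrt{4943} \approx 70.307 i$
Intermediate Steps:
$\sqrt{-3309 - 1634} = \sqrt{-4943} = i \sqrt{4943}$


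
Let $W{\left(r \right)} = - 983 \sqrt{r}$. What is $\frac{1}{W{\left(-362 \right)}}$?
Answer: $\frac{i \sqrt{362}}{355846} \approx 5.3468 \cdot 10^{-5} i$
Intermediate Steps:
$\frac{1}{W{\left(-362 \right)}} = \frac{1}{\left(-983\right) \sqrt{-362}} = \frac{1}{\left(-983\right) i \sqrt{362}} = \frac{i \sqrt{362}}{355846}$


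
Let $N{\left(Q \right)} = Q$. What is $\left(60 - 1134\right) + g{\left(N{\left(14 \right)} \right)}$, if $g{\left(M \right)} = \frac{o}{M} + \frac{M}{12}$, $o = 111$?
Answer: $- \frac{22363}{21} \approx -1064.9$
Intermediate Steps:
$g{\left(M \right)} = \frac{111}{M} + \frac{M}{12}$
$\left(60 - 1134\right) + g{\left(N{\left(14 \right)} \right)} = \left(60 - 1134\right) + \left(\frac{111}{14} + \frac{1}{12} \cdot 14\right) = \left(60 - 1134\right) + \left(111 \cdot \frac{1}{14} + \frac{7}{6}\right) = -1074 + \left(\frac{111}{14} + \frac{7}{6}\right) = -1074 + \frac{191}{21} = - \frac{22363}{21}$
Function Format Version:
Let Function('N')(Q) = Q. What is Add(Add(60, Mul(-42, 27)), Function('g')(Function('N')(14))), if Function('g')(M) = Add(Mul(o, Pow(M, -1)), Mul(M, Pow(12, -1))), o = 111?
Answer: Rational(-22363, 21) ≈ -1064.9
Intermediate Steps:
Function('g')(M) = Add(Mul(111, Pow(M, -1)), Mul(Rational(1, 12), M)) (Function('g')(M) = Add(Mul(111, Pow(M, -1)), Mul(M, Pow(12, -1))) = Add(Mul(111, Pow(M, -1)), Mul(M, Rational(1, 12))) = Add(Mul(111, Pow(M, -1)), Mul(Rational(1, 12), M)))
Add(Add(60, Mul(-42, 27)), Function('g')(Function('N')(14))) = Add(Add(60, Mul(-42, 27)), Add(Mul(111, Pow(14, -1)), Mul(Rational(1, 12), 14))) = Add(Add(60, -1134), Add(Mul(111, Rational(1, 14)), Rational(7, 6))) = Add(-1074, Add(Rational(111, 14), Rational(7, 6))) = Add(-1074, Rational(191, 21)) = Rational(-22363, 21)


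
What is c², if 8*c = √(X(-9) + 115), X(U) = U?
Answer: 53/32 ≈ 1.6563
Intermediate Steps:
c = √106/8 (c = √(-9 + 115)/8 = √106/8 ≈ 1.2870)
c² = (√106/8)² = 53/32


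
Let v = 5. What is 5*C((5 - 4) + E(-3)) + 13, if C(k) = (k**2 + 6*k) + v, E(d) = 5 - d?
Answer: 713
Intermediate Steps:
C(k) = 5 + k**2 + 6*k (C(k) = (k**2 + 6*k) + 5 = 5 + k**2 + 6*k)
5*C((5 - 4) + E(-3)) + 13 = 5*(5 + ((5 - 4) + (5 - 1*(-3)))**2 + 6*((5 - 4) + (5 - 1*(-3)))) + 13 = 5*(5 + (1 + (5 + 3))**2 + 6*(1 + (5 + 3))) + 13 = 5*(5 + (1 + 8)**2 + 6*(1 + 8)) + 13 = 5*(5 + 9**2 + 6*9) + 13 = 5*(5 + 81 + 54) + 13 = 5*140 + 13 = 700 + 13 = 713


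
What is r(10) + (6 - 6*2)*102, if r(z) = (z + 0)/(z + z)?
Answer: -1223/2 ≈ -611.50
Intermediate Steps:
r(z) = 1/2 (r(z) = z/((2*z)) = z*(1/(2*z)) = 1/2)
r(10) + (6 - 6*2)*102 = 1/2 + (6 - 6*2)*102 = 1/2 + (6 - 12)*102 = 1/2 - 6*102 = 1/2 - 612 = -1223/2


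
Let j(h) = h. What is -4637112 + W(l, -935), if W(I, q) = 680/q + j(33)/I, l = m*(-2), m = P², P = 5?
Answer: -2550412363/550 ≈ -4.6371e+6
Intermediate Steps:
m = 25 (m = 5² = 25)
l = -50 (l = 25*(-2) = -50)
W(I, q) = 33/I + 680/q (W(I, q) = 680/q + 33/I = 33/I + 680/q)
-4637112 + W(l, -935) = -4637112 + (33/(-50) + 680/(-935)) = -4637112 + (33*(-1/50) + 680*(-1/935)) = -4637112 + (-33/50 - 8/11) = -4637112 - 763/550 = -2550412363/550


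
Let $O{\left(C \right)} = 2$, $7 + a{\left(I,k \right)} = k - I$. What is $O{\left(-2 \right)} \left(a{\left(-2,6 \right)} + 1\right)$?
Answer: $4$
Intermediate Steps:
$a{\left(I,k \right)} = -7 + k - I$ ($a{\left(I,k \right)} = -7 - \left(I - k\right) = -7 + k - I$)
$O{\left(-2 \right)} \left(a{\left(-2,6 \right)} + 1\right) = 2 \left(\left(-7 + 6 - -2\right) + 1\right) = 2 \left(\left(-7 + 6 + 2\right) + 1\right) = 2 \left(1 + 1\right) = 2 \cdot 2 = 4$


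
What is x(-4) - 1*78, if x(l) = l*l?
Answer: -62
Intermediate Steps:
x(l) = l²
x(-4) - 1*78 = (-4)² - 1*78 = 16 - 78 = -62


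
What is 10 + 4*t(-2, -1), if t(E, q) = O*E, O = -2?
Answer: 26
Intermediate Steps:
t(E, q) = -2*E
10 + 4*t(-2, -1) = 10 + 4*(-2*(-2)) = 10 + 4*4 = 10 + 16 = 26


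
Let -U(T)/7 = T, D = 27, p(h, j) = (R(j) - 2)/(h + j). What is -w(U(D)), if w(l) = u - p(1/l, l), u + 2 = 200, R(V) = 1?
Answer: -7072767/35722 ≈ -197.99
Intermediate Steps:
u = 198 (u = -2 + 200 = 198)
p(h, j) = -1/(h + j) (p(h, j) = (1 - 2)/(h + j) = -1/(h + j))
U(T) = -7*T
w(l) = 198 + 1/(l + 1/l) (w(l) = 198 - (-1)/(1/l + l) = 198 - (-1)/(l + 1/l) = 198 + 1/(l + 1/l))
-w(U(D)) = -(198 - 7*27 + 198*(-7*27)²)/(1 + (-7*27)²) = -(198 - 189 + 198*(-189)²)/(1 + (-189)²) = -(198 - 189 + 198*35721)/(1 + 35721) = -(198 - 189 + 7072758)/35722 = -7072767/35722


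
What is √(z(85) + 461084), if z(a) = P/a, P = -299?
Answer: 3*√370145165/85 ≈ 679.03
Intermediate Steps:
z(a) = -299/a
√(z(85) + 461084) = √(-299/85 + 461084) = √(39191841/85) = 3*√370145165/85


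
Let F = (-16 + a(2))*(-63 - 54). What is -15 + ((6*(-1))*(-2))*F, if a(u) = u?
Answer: 19641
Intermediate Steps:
F = 1638 (F = (-16 + 2)*(-63 - 54) = -14*(-117) = 1638)
-15 + ((6*(-1))*(-2))*F = -15 + ((6*(-1))*(-2))*1638 = -15 - 6*(-2)*1638 = -15 + 12*1638 = -15 + 19656 = 19641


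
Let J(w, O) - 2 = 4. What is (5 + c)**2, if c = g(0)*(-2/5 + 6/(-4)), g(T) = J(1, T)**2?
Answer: 100489/25 ≈ 4019.6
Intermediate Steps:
J(w, O) = 6 (J(w, O) = 2 + 4 = 6)
g(T) = 36 (g(T) = 6**2 = 36)
c = -342/5 (c = 36*(-2/5 + 6/(-4)) = 36*(-2*1/5 + 6*(-1/4)) = 36*(-2/5 - 3/2) = 36*(-19/10) = -342/5 ≈ -68.400)
(5 + c)**2 = (5 - 342/5)**2 = (-317/5)**2 = 100489/25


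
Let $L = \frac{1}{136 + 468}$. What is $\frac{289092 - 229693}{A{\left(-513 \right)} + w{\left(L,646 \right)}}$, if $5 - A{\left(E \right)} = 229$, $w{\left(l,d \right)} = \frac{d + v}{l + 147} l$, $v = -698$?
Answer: $- \frac{5273977811}{19888788} \approx -265.17$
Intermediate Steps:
$L = \frac{1}{604} \approx 0.0016556$
$w{\left(l,d \right)} = \frac{l \left(-698 + d\right)}{147 + l}$ ($w{\left(l,d \right)} = \frac{d - 698}{l + 147} l = \frac{-698 + d}{147 + l} l = \frac{l \left(-698 + d\right)}{147 + l}$)
$A{\left(E \right)} = -224$ ($A{\left(E \right)} = 5 - 229 = -224$)
$\frac{289092 - 229693}{A{\left(-513 \right)} + w{\left(L,646 \right)}} = \frac{289092 - 229693}{-224 + \frac{-698 + 646}{604 \left(147 + \frac{1}{604}\right)}} = \frac{59399}{-224 + \frac{1}{604} \frac{1}{\frac{88789}{604}} \left(-52\right)} = \frac{59399}{-224 + \frac{1}{604} \cdot \frac{604}{88789} \left(-52\right)} = \frac{59399}{-224 - \frac{52}{88789}} = \frac{59399}{- \frac{19888788}{88789}} = 59399 \left(- \frac{88789}{19888788}\right) = - \frac{5273977811}{19888788}$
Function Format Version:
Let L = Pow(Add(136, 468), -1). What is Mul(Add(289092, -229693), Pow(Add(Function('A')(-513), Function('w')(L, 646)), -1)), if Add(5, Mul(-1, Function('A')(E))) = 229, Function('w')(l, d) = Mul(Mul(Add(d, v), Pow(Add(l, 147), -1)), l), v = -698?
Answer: Rational(-5273977811, 19888788) ≈ -265.17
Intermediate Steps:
L = Rational(1, 604) (L = Pow(604, -1) = Rational(1, 604) ≈ 0.0016556)
Function('w')(l, d) = Mul(l, Pow(Add(147, l), -1), Add(-698, d)) (Function('w')(l, d) = Mul(Mul(Add(d, -698), Pow(Add(l, 147), -1)), l) = Mul(Mul(Add(-698, d), Pow(Add(147, l), -1)), l) = Mul(Mul(Pow(Add(147, l), -1), Add(-698, d)), l) = Mul(l, Pow(Add(147, l), -1), Add(-698, d)))
Function('A')(E) = -224 (Function('A')(E) = Add(5, Mul(-1, 229)) = Add(5, -229) = -224)
Mul(Add(289092, -229693), Pow(Add(Function('A')(-513), Function('w')(L, 646)), -1)) = Mul(Add(289092, -229693), Pow(Add(-224, Mul(Rational(1, 604), Pow(Add(147, Rational(1, 604)), -1), Add(-698, 646))), -1)) = Mul(59399, Pow(Add(-224, Mul(Rational(1, 604), Pow(Rational(88789, 604), -1), -52)), -1)) = Mul(59399, Pow(Add(-224, Mul(Rational(1, 604), Rational(604, 88789), -52)), -1)) = Mul(59399, Pow(Add(-224, Rational(-52, 88789)), -1)) = Mul(59399, Pow(Rational(-19888788, 88789), -1)) = Mul(59399, Rational(-88789, 19888788)) = Rational(-5273977811, 19888788)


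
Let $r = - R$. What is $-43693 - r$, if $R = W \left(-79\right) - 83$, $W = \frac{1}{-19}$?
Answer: $- \frac{831665}{19} \approx -43772.0$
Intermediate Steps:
$W = - \frac{1}{19} \approx -0.052632$
$R = - \frac{1498}{19}$ ($R = \left(- \frac{1}{19}\right) \left(-79\right) - 83 = \frac{79}{19} - 83 = - \frac{1498}{19} \approx -78.842$)
$r = \frac{1498}{19}$ ($r = \left(-1\right) \left(- \frac{1498}{19}\right) = \frac{1498}{19} \approx 78.842$)
$-43693 - r = -43693 - \frac{1498}{19} = - \frac{831665}{19}$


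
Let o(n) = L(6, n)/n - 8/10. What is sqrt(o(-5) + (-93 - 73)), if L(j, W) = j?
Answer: 2*I*sqrt(42) ≈ 12.961*I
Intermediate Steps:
o(n) = -4/5 + 6/n (o(n) = 6/n - 8/10 = 6/n - 8*1/10 = 6/n - 4/5 = -4/5 + 6/n)
sqrt(o(-5) + (-93 - 73)) = sqrt((-4/5 + 6/(-5)) + (-93 - 73)) = sqrt((-4/5 + 6*(-1/5)) - 166) = sqrt((-4/5 - 6/5) - 166) = sqrt(-2 - 166) = sqrt(-168) = 2*I*sqrt(42)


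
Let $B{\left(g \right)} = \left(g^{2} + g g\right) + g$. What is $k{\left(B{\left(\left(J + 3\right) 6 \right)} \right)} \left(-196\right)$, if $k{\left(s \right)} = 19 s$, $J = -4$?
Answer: $-245784$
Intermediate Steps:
$B{\left(g \right)} = g + 2 g^{2}$ ($B{\left(g \right)} = \left(g^{2} + g^{2}\right) + g = 2 g^{2} + g = g + 2 g^{2}$)
$k{\left(B{\left(\left(J + 3\right) 6 \right)} \right)} \left(-196\right) = 19 \left(-4 + 3\right) 6 \left(1 + 2 \left(-4 + 3\right) 6\right) \left(-196\right) = 19 \left(-1\right) 6 \left(1 + 2 \left(\left(-1\right) 6\right)\right) \left(-196\right) = 19 \left(- 6 \left(1 + 2 \left(-6\right)\right)\right) \left(-196\right) = 19 \left(- 6 \left(1 - 12\right)\right) \left(-196\right) = 19 \left(\left(-6\right) \left(-11\right)\right) \left(-196\right) = 19 \cdot 66 \left(-196\right) = 1254 \left(-196\right) = -245784$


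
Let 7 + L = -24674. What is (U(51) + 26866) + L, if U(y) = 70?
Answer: 2255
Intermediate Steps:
L = -24681 (L = -7 - 24674 = -24681)
(U(51) + 26866) + L = (70 + 26866) - 24681 = 26936 - 24681 = 2255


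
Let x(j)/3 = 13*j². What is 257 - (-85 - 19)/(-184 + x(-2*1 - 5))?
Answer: 443943/1727 ≈ 257.06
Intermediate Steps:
x(j) = 39*j² (x(j) = 3*(13*j²) = 39*j²)
257 - (-85 - 19)/(-184 + x(-2*1 - 5)) = 257 - (-85 - 19)/(-184 + 39*(-2*1 - 5)²) = 257 - (-104)/(-184 + 39*(-2 - 5)²) = 257 - (-104)/(-184 + 39*(-7)²) = 257 - (-104)/(-184 + 39*49) = 257 - (-104)/(-184 + 1911) = 257 - (-104)/1727 = 257 - 1*(-104/1727) = 257 + 104/1727 = 443943/1727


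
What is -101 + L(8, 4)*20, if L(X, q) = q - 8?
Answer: -181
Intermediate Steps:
L(X, q) = -8 + q
-101 + L(8, 4)*20 = -101 + (-8 + 4)*20 = -101 - 4*20 = -101 - 80 = -181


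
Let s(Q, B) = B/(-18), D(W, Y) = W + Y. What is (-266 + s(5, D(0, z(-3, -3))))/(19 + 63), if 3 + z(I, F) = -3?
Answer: -797/246 ≈ -3.2398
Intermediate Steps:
z(I, F) = -6 (z(I, F) = -3 - 3 = -6)
s(Q, B) = -B/18 (s(Q, B) = B*(-1/18) = -B/18)
(-266 + s(5, D(0, z(-3, -3))))/(19 + 63) = (-266 - (0 - 6)/18)/(19 + 63) = (-266 - 1/18*(-6))/82 = (-266 + ⅓)*(1/82) = -797/3*1/82 = -797/246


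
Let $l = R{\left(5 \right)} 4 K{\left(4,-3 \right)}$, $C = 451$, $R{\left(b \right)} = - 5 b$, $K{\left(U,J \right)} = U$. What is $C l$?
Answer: $-180400$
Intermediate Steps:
$l = -400$ ($l = \left(-5\right) 5 \cdot 4 \cdot 4 = \left(-25\right) 4 \cdot 4 = \left(-100\right) 4 = -400$)
$C l = 451 \left(-400\right) = -180400$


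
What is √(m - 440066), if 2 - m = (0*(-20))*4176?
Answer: 48*I*√191 ≈ 663.37*I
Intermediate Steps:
m = 2 (m = 2 - 0*(-20)*4176 = 2 - 0*4176 = 2 - 1*0 = 2 + 0 = 2)
√(m - 440066) = √(2 - 440066) = √(-440064) = 48*I*√191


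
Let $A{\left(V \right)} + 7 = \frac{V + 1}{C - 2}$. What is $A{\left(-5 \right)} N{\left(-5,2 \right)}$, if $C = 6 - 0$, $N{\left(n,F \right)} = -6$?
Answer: $48$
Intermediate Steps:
$C = 6$ ($C = 6 + 0 = 6$)
$A{\left(V \right)} = - \frac{27}{4} + \frac{V}{4}$ ($A{\left(V \right)} = -7 + \frac{V + 1}{6 - 2} = -7 + \frac{1 + V}{4} = -7 + \left(1 + V\right) \frac{1}{4} = -7 + \left(\frac{1}{4} + \frac{V}{4}\right) = - \frac{27}{4} + \frac{V}{4}$)
$A{\left(-5 \right)} N{\left(-5,2 \right)} = \left(- \frac{27}{4} + \frac{1}{4} \left(-5\right)\right) \left(-6\right) = \left(- \frac{27}{4} - \frac{5}{4}\right) \left(-6\right) = \left(-8\right) \left(-6\right) = 48$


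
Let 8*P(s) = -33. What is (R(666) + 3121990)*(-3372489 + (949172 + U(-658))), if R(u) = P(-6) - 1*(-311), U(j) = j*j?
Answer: -49715783616375/8 ≈ -6.2145e+12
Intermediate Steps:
P(s) = -33/8 (P(s) = (⅛)*(-33) = -33/8)
U(j) = j²
R(u) = 2455/8 (R(u) = -33/8 - 1*(-311) = -33/8 + 311 = 2455/8)
(R(666) + 3121990)*(-3372489 + (949172 + U(-658))) = (2455/8 + 3121990)*(-3372489 + (949172 + (-658)²)) = 24978375*(-3372489 + (949172 + 432964))/8 = 24978375*(-3372489 + 1382136)/8 = (24978375/8)*(-1990353) = -49715783616375/8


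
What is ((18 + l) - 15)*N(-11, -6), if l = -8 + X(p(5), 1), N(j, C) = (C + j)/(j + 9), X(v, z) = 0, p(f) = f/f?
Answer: -85/2 ≈ -42.500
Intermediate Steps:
p(f) = 1
N(j, C) = (C + j)/(9 + j)
l = -8 (l = -8 + 0 = -8)
((18 + l) - 15)*N(-11, -6) = ((18 - 8) - 15)*((-6 - 11)/(9 - 11)) = (10 - 15)*(-17/(-2)) = -(-5)*(-17)/2 = -5*17/2 = -85/2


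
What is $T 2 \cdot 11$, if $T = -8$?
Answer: $-176$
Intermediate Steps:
$T 2 \cdot 11 = \left(-8\right) 2 \cdot 11 = \left(-16\right) 11 = -176$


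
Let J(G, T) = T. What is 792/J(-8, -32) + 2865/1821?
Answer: -56273/2428 ≈ -23.177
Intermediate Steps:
792/J(-8, -32) + 2865/1821 = 792/(-32) + 2865/1821 = 792*(-1/32) + 2865*(1/1821) = -99/4 + 955/607 = -56273/2428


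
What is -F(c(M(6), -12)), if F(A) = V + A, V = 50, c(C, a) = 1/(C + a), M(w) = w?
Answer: -299/6 ≈ -49.833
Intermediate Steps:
F(A) = 50 + A
-F(c(M(6), -12)) = -(50 + 1/(6 - 12)) = -(50 + 1/(-6)) = -(50 - 1/6) = -1*299/6 = -299/6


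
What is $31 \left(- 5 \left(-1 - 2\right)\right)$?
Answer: $465$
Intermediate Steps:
$31 \left(- 5 \left(-1 - 2\right)\right) = 31 \left(\left(-5\right) \left(-3\right)\right) = 31 \cdot 15 = 465$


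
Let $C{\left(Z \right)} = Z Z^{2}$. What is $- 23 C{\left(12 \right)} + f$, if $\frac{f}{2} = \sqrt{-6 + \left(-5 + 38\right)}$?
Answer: $-39744 + 6 \sqrt{3} \approx -39734.0$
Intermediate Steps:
$C{\left(Z \right)} = Z^{3}$
$f = 6 \sqrt{3}$ ($f = 2 \sqrt{-6 + \left(-5 + 38\right)} = 2 \sqrt{-6 + 33} = 2 \sqrt{27} = 2 \cdot 3 \sqrt{3} = 6 \sqrt{3} \approx 10.392$)
$- 23 C{\left(12 \right)} + f = - 23 \cdot 12^{3} + 6 \sqrt{3} = \left(-23\right) 1728 + 6 \sqrt{3} = -39744 + 6 \sqrt{3}$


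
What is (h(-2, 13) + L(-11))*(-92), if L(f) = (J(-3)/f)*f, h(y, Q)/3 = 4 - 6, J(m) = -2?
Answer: 736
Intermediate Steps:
h(y, Q) = -6 (h(y, Q) = 3*(4 - 6) = 3*(-2) = -6)
L(f) = -2 (L(f) = (-2/f)*f = -2)
(h(-2, 13) + L(-11))*(-92) = (-6 - 2)*(-92) = -8*(-92) = 736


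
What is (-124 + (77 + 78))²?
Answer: 961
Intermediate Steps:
(-124 + (77 + 78))² = (-124 + 155)² = 31² = 961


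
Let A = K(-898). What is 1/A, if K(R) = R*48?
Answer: -1/43104 ≈ -2.3200e-5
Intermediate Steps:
K(R) = 48*R
A = -43104 (A = 48*(-898) = -43104)
1/A = 1/(-43104) = -1/43104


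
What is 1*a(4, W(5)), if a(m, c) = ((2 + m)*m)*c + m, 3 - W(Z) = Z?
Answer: -44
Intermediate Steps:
W(Z) = 3 - Z
a(m, c) = m + c*m*(2 + m) (a(m, c) = (m*(2 + m))*c + m = c*m*(2 + m) + m = m + c*m*(2 + m))
1*a(4, W(5)) = 1*(4*(1 + 2*(3 - 1*5) + (3 - 1*5)*4)) = 1*(4*(1 + 2*(3 - 5) + (3 - 5)*4)) = 1*(4*(1 + 2*(-2) - 2*4)) = 1*(4*(1 - 4 - 8)) = 1*(4*(-11)) = 1*(-44) = -44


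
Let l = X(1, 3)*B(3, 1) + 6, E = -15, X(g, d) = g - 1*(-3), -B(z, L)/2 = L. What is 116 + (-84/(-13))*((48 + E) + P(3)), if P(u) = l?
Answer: 4112/13 ≈ 316.31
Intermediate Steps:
B(z, L) = -2*L
X(g, d) = 3 + g (X(g, d) = g + 3 = 3 + g)
l = -2 (l = (3 + 1)*(-2*1) + 6 = 4*(-2) + 6 = -8 + 6 = -2)
P(u) = -2
116 + (-84/(-13))*((48 + E) + P(3)) = 116 + (-84/(-13))*((48 - 15) - 2) = 116 + (-84*(-1/13))*(33 - 2) = 116 + (84/13)*31 = 116 + 2604/13 = 4112/13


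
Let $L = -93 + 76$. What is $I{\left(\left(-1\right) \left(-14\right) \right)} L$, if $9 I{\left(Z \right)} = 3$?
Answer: $- \frac{17}{3} \approx -5.6667$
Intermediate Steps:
$I{\left(Z \right)} = \frac{1}{3}$ ($I{\left(Z \right)} = \frac{1}{9} \cdot 3 = \frac{1}{3}$)
$L = -17$
$I{\left(\left(-1\right) \left(-14\right) \right)} L = \frac{1}{3} \left(-17\right) = - \frac{17}{3}$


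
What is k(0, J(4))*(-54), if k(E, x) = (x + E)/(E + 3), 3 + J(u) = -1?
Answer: 72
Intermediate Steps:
J(u) = -4 (J(u) = -3 - 1 = -4)
k(E, x) = (E + x)/(3 + E)
k(0, J(4))*(-54) = ((0 - 4)/(3 + 0))*(-54) = (-4/3)*(-54) = ((⅓)*(-4))*(-54) = -4/3*(-54) = 72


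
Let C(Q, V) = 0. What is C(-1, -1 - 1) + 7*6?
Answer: 42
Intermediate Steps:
C(-1, -1 - 1) + 7*6 = 0 + 7*6 = 0 + 42 = 42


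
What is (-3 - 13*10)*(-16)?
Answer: 2128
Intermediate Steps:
(-3 - 13*10)*(-16) = (-3 - 130)*(-16) = -133*(-16) = 2128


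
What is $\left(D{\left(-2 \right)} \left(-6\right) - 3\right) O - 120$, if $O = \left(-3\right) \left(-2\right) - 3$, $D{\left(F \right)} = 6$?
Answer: $-237$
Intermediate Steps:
$O = 3$ ($O = 6 - 3 = 3$)
$\left(D{\left(-2 \right)} \left(-6\right) - 3\right) O - 120 = \left(6 \left(-6\right) - 3\right) 3 - 120 = \left(-36 - 3\right) 3 - 120 = \left(-39\right) 3 - 120 = -117 - 120 = -237$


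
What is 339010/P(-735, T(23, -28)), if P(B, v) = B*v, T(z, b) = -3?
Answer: 9686/63 ≈ 153.75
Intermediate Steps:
339010/P(-735, T(23, -28)) = 339010/((-735*(-3))) = 339010/2205 = 339010*(1/2205) = 9686/63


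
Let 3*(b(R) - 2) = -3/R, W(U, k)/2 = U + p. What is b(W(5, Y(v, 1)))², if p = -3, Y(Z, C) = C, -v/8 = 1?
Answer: 49/16 ≈ 3.0625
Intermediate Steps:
v = -8 (v = -8*1 = -8)
W(U, k) = -6 + 2*U (W(U, k) = 2*(U - 3) = 2*(-3 + U) = -6 + 2*U)
b(R) = 2 - 1/R (b(R) = 2 + (-3/R)/3 = 2 - 1/R)
b(W(5, Y(v, 1)))² = (2 - 1/(-6 + 2*5))² = (2 - 1/(-6 + 10))² = (2 - 1/4)² = (2 - 1*¼)² = (2 - ¼)² = (7/4)² = 49/16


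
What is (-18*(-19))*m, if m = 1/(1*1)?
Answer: 342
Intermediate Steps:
m = 1 (m = 1/1 = 1)
(-18*(-19))*m = -18*(-19)*1 = 342*1 = 342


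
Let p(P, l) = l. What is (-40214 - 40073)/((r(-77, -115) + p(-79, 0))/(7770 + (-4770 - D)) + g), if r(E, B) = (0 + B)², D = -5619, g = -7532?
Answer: 691993653/64905083 ≈ 10.662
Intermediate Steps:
r(E, B) = B²
(-40214 - 40073)/((r(-77, -115) + p(-79, 0))/(7770 + (-4770 - D)) + g) = (-40214 - 40073)/(((-115)² + 0)/(7770 + (-4770 - 1*(-5619))) - 7532) = -80287/((13225 + 0)/(7770 + (-4770 + 5619)) - 7532) = -80287/(13225/(7770 + 849) - 7532) = -80287/(13225/8619 - 7532) = -80287/(-64905083/8619) = -80287*(-8619/64905083) = 691993653/64905083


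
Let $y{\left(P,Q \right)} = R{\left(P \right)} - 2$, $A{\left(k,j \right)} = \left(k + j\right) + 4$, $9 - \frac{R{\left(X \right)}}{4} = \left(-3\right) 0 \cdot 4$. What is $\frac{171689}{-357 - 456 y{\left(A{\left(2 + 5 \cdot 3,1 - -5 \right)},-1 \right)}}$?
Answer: $- \frac{171689}{15861} \approx -10.825$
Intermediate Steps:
$R{\left(X \right)} = 36$ ($R{\left(X \right)} = 36 - 4 \left(-3\right) 0 \cdot 4 = 36 - 4 \cdot 0 \cdot 4 = 36 - 0 = 36 + 0 = 36$)
$A{\left(k,j \right)} = 4 + j + k$ ($A{\left(k,j \right)} = \left(j + k\right) + 4 = 4 + j + k$)
$y{\left(P,Q \right)} = 34$ ($y{\left(P,Q \right)} = 36 - 2 = 34$)
$\frac{171689}{-357 - 456 y{\left(A{\left(2 + 5 \cdot 3,1 - -5 \right)},-1 \right)}} = \frac{171689}{-357 - 15504} = \frac{171689}{-15861} = 171689 \left(- \frac{1}{15861}\right) = - \frac{171689}{15861}$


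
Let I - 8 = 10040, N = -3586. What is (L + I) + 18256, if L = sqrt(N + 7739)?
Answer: 28304 + sqrt(4153) ≈ 28368.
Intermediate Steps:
I = 10048 (I = 8 + 10040 = 10048)
L = sqrt(4153) (L = sqrt(-3586 + 7739) = sqrt(4153) ≈ 64.444)
(L + I) + 18256 = (sqrt(4153) + 10048) + 18256 = (10048 + sqrt(4153)) + 18256 = 28304 + sqrt(4153)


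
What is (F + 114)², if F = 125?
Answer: 57121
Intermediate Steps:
(F + 114)² = (125 + 114)² = 239² = 57121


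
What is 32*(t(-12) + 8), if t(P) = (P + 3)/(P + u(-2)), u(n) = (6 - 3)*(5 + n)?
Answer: 352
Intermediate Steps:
u(n) = 15 + 3*n (u(n) = 3*(5 + n) = 15 + 3*n)
t(P) = (3 + P)/(9 + P) (t(P) = (P + 3)/(P + (15 + 3*(-2))) = (3 + P)/(P + (15 - 6)) = (3 + P)/(P + 9) = (3 + P)/(9 + P))
32*(t(-12) + 8) = 32*((3 - 12)/(9 - 12) + 8) = 32*(-9/(-3) + 8) = 32*(-⅓*(-9) + 8) = 32*(3 + 8) = 32*11 = 352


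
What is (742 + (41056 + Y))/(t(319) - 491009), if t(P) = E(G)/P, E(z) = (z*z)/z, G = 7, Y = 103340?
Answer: -23149511/78315932 ≈ -0.29559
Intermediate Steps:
E(z) = z (E(z) = z**2/z = z)
t(P) = 7/P
(742 + (41056 + Y))/(t(319) - 491009) = (742 + (41056 + 103340))/(7/319 - 491009) = (742 + 144396)/(7*(1/319) - 491009) = 145138/(7/319 - 491009) = 145138/(-156631864/319) = 145138*(-319/156631864) = -23149511/78315932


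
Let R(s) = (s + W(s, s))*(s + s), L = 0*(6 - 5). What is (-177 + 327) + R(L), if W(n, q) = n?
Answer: 150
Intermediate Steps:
L = 0 (L = 0*1 = 0)
R(s) = 4*s² (R(s) = (s + s)*(s + s) = (2*s)*(2*s) = 4*s²)
(-177 + 327) + R(L) = (-177 + 327) + 4*0² = 150 + 4*0 = 150 + 0 = 150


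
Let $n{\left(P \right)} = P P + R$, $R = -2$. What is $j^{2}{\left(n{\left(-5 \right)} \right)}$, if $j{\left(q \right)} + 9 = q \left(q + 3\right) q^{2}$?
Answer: $100066566889$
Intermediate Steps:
$n{\left(P \right)} = -2 + P^{2}$ ($n{\left(P \right)} = P P - 2 = P^{2} - 2 = -2 + P^{2}$)
$j{\left(q \right)} = -9 + q^{3} \left(3 + q\right)$ ($j{\left(q \right)} = -9 + q \left(q + 3\right) q^{2} = -9 + q \left(3 + q\right) q^{2} = -9 + q^{3} \left(3 + q\right)$)
$j^{2}{\left(n{\left(-5 \right)} \right)} = \left(-9 + \left(-2 + \left(-5\right)^{2}\right)^{4} + 3 \left(-2 + \left(-5\right)^{2}\right)^{3}\right)^{2} = \left(-9 + \left(-2 + 25\right)^{4} + 3 \left(-2 + 25\right)^{3}\right)^{2} = \left(-9 + 23^{4} + 3 \cdot 23^{3}\right)^{2} = \left(-9 + 279841 + 3 \cdot 12167\right)^{2} = \left(-9 + 279841 + 36501\right)^{2} = 316333^{2} = 100066566889$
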